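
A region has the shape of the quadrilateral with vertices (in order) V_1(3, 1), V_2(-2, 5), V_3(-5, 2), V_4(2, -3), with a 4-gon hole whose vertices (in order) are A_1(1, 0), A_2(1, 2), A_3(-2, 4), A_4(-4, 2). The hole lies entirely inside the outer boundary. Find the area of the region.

20

Outer boundary:
Apply the surveyor's formula: 2A = Σ (x_i·y_{i+1} − x_{i+1}·y_i), indices taken mod 4.
Cross-terms: 17, 21, 11, 11  ⇒  Σ = 60
Area = |Σ|/2 = 30.
Hole:
A_1→A_2: (1)(2) − (1)(0) = 2
A_2→A_3: (1)(4) − (-2)(2) = 8
A_3→A_4: (-2)(2) − (-4)(4) = 12
A_4→A_1: (-4)(0) − (1)(2) = -2
Σ = 20
Area = |Σ|/2 = 10.
Net area = 30 − 10 = 20.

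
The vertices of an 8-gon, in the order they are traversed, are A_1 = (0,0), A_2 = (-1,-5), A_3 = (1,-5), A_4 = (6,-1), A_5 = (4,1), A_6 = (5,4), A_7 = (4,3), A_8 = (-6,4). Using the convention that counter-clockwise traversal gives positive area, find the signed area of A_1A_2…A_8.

A_1→A_2: (0)(-5) − (-1)(0) = 0
A_2→A_3: (-1)(-5) − (1)(-5) = 10
A_3→A_4: (1)(-1) − (6)(-5) = 29
A_4→A_5: (6)(1) − (4)(-1) = 10
A_5→A_6: (4)(4) − (5)(1) = 11
A_6→A_7: (5)(3) − (4)(4) = -1
A_7→A_8: (4)(4) − (-6)(3) = 34
A_8→A_1: (-6)(0) − (0)(4) = 0
Σ = 93
Signed area = Σ/2 = 46.5 (positive ⇒ counter-clockwise traversal).

46.5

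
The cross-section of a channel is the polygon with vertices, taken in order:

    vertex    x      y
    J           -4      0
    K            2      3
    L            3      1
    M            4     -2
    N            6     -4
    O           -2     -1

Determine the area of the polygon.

25.5

Cross-terms: -12, -7, -10, -4, -14, -4  ⇒  Σ = -51
Area = |Σ|/2 = 25.5.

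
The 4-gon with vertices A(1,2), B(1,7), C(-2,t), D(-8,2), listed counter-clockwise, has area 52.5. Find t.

12

The doubled signed area Σ (x_i y_{i+1} − x_{i+1} y_i) is linear in t.
With t=0 it equals -3; the coefficient of t is 9 (from the two edges through C).
So 9·t + -3 = 2·52.5 = 105 ⇒ t = 12.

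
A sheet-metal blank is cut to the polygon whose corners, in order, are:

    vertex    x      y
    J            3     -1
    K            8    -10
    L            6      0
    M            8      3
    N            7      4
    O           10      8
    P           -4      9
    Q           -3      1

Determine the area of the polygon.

114

Cross-terms: -22, 60, 18, 11, 16, 122, 23, 0  ⇒  Σ = 228
Area = |Σ|/2 = 114.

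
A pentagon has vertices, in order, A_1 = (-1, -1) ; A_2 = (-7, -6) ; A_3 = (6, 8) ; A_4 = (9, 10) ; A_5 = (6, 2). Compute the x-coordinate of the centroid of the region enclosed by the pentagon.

802/237

Apply the shoelace formula. First the cross-terms c_i = x_i·y_{i+1} − x_{i+1}·y_i:
  -1, -20, -12, -42, -4  ⇒  2A = -79, A = -39.5.
Then Σ (x_i + x_{i+1})·c_i = -802, so x̄ = -802 / (6·(-39.5)) = 802/237.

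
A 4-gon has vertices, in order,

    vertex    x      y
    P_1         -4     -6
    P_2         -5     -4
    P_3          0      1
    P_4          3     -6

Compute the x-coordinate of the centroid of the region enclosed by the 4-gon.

-23/24

Apply the shoelace (surveyor's) formula. First the cross-terms c_i = x_i·y_{i+1} − x_{i+1}·y_i:
  -14, -5, -3, -42  ⇒  2A = -64, A = -32.
Then Σ (x_i + x_{i+1})·c_i = 184, so x̄ = 184 / (6·(-32)) = -23/24.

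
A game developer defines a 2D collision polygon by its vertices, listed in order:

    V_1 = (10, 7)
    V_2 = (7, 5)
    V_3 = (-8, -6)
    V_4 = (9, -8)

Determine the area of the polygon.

130

Apply Gauss's area formula: 2A = Σ (x_i·y_{i+1} − x_{i+1}·y_i), indices taken mod 4.
Cross-terms: 1, -2, 118, 143  ⇒  Σ = 260
Area = |Σ|/2 = 130.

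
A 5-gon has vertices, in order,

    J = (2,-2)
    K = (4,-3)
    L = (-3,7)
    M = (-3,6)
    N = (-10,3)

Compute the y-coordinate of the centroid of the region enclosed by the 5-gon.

578/267

Apply Gauss's area formula. First the cross-terms c_i = x_i·y_{i+1} − x_{i+1}·y_i:
  2, 19, 3, 51, 14  ⇒  2A = 89, A = 44.5.
Then Σ (y_i + y_{i+1})·c_i = 578, so ȳ = 578 / (6·44.5) = 578/267.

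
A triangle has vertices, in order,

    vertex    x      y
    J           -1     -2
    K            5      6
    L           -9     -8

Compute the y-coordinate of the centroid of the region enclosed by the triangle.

-4/3

Apply the shoelace (surveyor's) formula. First the cross-terms c_i = x_i·y_{i+1} − x_{i+1}·y_i:
  4, 14, 10  ⇒  2A = 28, A = 14.
Then Σ (y_i + y_{i+1})·c_i = -112, so ȳ = -112 / (6·14) = -4/3.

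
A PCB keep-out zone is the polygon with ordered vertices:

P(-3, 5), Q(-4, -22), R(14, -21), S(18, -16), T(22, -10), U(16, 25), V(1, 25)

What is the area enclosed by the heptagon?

Apply the shoelace (surveyor's) formula: 2A = Σ (x_i·y_{i+1} − x_{i+1}·y_i), indices taken mod 7.
Σ = (86) + (392) + (154) + (172) + (710) + (375) + (80) = 1969
Area = |Σ|/2 = 984.5.

984.5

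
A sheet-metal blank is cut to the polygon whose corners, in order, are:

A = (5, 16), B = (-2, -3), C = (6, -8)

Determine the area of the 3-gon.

A→B: (5)(-3) − (-2)(16) = 17
B→C: (-2)(-8) − (6)(-3) = 34
C→A: (6)(16) − (5)(-8) = 136
Σ = 187
Area = |Σ|/2 = 93.5.

93.5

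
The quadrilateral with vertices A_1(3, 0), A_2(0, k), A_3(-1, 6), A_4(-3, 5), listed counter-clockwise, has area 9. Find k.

Write out the shoelace sum; only the two edges meeting at A_2 involve k:
2·Area = [(3·k − 0·0) + (0·6 − (-1)·k)] + -2
       = 4·k + -2 = 18
⇒ k = 5.

5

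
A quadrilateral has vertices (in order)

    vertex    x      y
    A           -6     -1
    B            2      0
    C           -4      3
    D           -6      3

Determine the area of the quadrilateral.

19

A→B: (-6)(0) − (2)(-1) = 2
B→C: (2)(3) − (-4)(0) = 6
C→D: (-4)(3) − (-6)(3) = 6
D→A: (-6)(-1) − (-6)(3) = 24
Σ = 38
Area = |Σ|/2 = 19.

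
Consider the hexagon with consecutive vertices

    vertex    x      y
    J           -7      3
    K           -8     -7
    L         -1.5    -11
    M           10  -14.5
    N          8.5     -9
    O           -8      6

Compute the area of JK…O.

Σ = (73) + (77.5) + (131.75) + (33.25) + (-21) + (18) = 312.5
Area = |Σ|/2 = 156.25.

156.25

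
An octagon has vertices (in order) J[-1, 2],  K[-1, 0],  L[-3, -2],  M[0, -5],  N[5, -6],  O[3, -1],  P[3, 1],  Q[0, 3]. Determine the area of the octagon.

37.5

Apply the surveyor's formula: 2A = Σ (x_i·y_{i+1} − x_{i+1}·y_i), indices taken mod 8.
Cross-terms: 2, 2, 15, 25, 13, 6, 9, 3  ⇒  Σ = 75
Area = |Σ|/2 = 37.5.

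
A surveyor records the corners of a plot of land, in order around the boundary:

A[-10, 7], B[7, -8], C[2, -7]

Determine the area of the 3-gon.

A→B: (-10)(-8) − (7)(7) = 31
B→C: (7)(-7) − (2)(-8) = -33
C→A: (2)(7) − (-10)(-7) = -56
Σ = -58
Area = |Σ|/2 = 29.

29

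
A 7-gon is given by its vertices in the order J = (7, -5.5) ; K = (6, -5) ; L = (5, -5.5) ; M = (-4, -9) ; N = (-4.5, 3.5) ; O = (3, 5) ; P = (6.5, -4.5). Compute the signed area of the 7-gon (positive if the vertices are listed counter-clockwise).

-107.375

Apply Gauss's area formula: 2A = Σ (x_i·y_{i+1} − x_{i+1}·y_i), indices taken mod 7.
Σ = (-2) + (-8) + (-67) + (-54.5) + (-33) + (-46) + (-4.25) = -214.75
Signed area = Σ/2 = -107.375 (negative ⇒ clockwise traversal).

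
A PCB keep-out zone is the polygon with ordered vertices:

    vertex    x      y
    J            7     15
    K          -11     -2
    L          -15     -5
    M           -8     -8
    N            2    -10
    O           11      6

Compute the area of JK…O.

298.5

Apply the shoelace (surveyor's) formula: 2A = Σ (x_i·y_{i+1} − x_{i+1}·y_i), indices taken mod 6.
Σ = (151) + (25) + (80) + (96) + (122) + (123) = 597
Area = |Σ|/2 = 298.5.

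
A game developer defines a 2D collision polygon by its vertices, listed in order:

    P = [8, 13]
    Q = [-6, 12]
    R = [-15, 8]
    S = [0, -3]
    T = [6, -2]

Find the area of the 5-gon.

231.5

Σ = (174) + (132) + (45) + (18) + (94) = 463
Area = |Σ|/2 = 231.5.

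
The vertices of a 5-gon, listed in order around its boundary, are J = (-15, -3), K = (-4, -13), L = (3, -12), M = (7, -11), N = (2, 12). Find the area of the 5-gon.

300.5

Apply the shoelace (surveyor's) formula: 2A = Σ (x_i·y_{i+1} − x_{i+1}·y_i), indices taken mod 5.
Cross-terms: 183, 87, 51, 106, 174  ⇒  Σ = 601
Area = |Σ|/2 = 300.5.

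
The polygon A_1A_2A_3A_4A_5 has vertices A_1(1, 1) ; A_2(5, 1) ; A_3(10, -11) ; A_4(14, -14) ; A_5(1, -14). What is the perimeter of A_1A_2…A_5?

|A_1A_2| = √((4)² + (0)²) = √16 = 4
|A_2A_3| = √((5)² + (-12)²) = √169 = 13
|A_3A_4| = √((4)² + (-3)²) = √25 = 5
|A_4A_5| = √((-13)² + (0)²) = √169 = 13
|A_5A_1| = √((0)² + (15)²) = √225 = 15
Perimeter = 4 + 13 + 5 + 13 + 15 = 50.

50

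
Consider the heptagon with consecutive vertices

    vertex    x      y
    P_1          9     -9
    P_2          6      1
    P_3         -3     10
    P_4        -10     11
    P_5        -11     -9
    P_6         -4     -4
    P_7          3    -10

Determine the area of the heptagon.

263.5

Apply the shoelace (surveyor's) formula: 2A = Σ (x_i·y_{i+1} − x_{i+1}·y_i), indices taken mod 7.
Cross-terms: 63, 63, 67, 211, 8, 52, 63  ⇒  Σ = 527
Area = |Σ|/2 = 263.5.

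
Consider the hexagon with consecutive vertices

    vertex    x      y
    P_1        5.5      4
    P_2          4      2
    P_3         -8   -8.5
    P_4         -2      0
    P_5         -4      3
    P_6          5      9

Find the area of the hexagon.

63.25

Apply the shoelace formula: 2A = Σ (x_i·y_{i+1} − x_{i+1}·y_i), indices taken mod 6.
Σ = (-5) + (-18) + (-17) + (-6) + (-51) + (-29.5) = -126.5
Area = |Σ|/2 = 63.25.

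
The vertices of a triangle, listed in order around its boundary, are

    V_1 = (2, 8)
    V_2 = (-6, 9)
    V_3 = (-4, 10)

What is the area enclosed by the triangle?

5

Apply the shoelace formula: 2A = Σ (x_i·y_{i+1} − x_{i+1}·y_i), indices taken mod 3.
Cross-terms: 66, -24, -52  ⇒  Σ = -10
Area = |Σ|/2 = 5.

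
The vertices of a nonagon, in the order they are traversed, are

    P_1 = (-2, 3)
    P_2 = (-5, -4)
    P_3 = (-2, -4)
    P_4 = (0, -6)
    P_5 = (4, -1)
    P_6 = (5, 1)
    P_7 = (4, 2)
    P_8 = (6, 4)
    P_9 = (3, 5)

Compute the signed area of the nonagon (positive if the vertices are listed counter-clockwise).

63.5

Cross-terms: 23, 12, 12, 24, 9, 6, 4, 18, 19  ⇒  Σ = 127
Signed area = Σ/2 = 63.5 (positive ⇒ counter-clockwise traversal).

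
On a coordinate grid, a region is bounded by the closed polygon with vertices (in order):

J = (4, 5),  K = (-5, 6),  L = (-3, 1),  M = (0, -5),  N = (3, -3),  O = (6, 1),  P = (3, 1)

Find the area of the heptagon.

Apply the surveyor's formula: 2A = Σ (x_i·y_{i+1} − x_{i+1}·y_i), indices taken mod 7.
Σ = (49) + (13) + (15) + (15) + (21) + (3) + (11) = 127
Area = |Σ|/2 = 63.5.

63.5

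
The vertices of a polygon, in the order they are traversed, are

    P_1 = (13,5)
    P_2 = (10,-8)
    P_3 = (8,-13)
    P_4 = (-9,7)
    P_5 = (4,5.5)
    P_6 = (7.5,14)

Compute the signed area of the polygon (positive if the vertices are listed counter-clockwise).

Apply Gauss's area formula: 2A = Σ (x_i·y_{i+1} − x_{i+1}·y_i), indices taken mod 6.
P_1→P_2: (13)(-8) − (10)(5) = -154
P_2→P_3: (10)(-13) − (8)(-8) = -66
P_3→P_4: (8)(7) − (-9)(-13) = -61
P_4→P_5: (-9)(5.5) − (4)(7) = -77.5
P_5→P_6: (4)(14) − (7.5)(5.5) = 14.75
P_6→P_1: (7.5)(5) − (13)(14) = -144.5
Σ = -488.25
Signed area = Σ/2 = -244.125 (negative ⇒ clockwise traversal).

-244.125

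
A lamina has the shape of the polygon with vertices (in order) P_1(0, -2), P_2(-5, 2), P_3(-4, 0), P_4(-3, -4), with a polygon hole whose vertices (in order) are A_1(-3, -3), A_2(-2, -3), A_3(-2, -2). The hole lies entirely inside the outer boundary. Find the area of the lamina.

Outer boundary:
P_1→P_2: (0)(2) − (-5)(-2) = -10
P_2→P_3: (-5)(0) − (-4)(2) = 8
P_3→P_4: (-4)(-4) − (-3)(0) = 16
P_4→P_1: (-3)(-2) − (0)(-4) = 6
Σ = 20
Area = |Σ|/2 = 10.
Hole:
Apply the shoelace (surveyor's) formula: 2A = Σ (x_i·y_{i+1} − x_{i+1}·y_i), indices taken mod 3.
Σ = (3) + (-2) + (0) = 1
Area = |Σ|/2 = 0.5.
Net area = 10 − 0.5 = 9.5.

9.5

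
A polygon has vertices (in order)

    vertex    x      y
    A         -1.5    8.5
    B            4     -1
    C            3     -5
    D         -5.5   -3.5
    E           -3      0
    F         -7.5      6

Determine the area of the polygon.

Apply the shoelace formula: 2A = Σ (x_i·y_{i+1} − x_{i+1}·y_i), indices taken mod 6.
A→B: (-1.5)(-1) − (4)(8.5) = -32.5
B→C: (4)(-5) − (3)(-1) = -17
C→D: (3)(-3.5) − (-5.5)(-5) = -38
D→E: (-5.5)(0) − (-3)(-3.5) = -10.5
E→F: (-3)(6) − (-7.5)(0) = -18
F→A: (-7.5)(8.5) − (-1.5)(6) = -54.75
Σ = -170.75
Area = |Σ|/2 = 85.375.

85.375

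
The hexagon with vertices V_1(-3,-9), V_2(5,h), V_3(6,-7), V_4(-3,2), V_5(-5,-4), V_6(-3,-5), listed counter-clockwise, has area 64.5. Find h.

The doubled signed area Σ (x_i y_{i+1} − x_{i+1} y_i) is linear in h.
With h=0 it equals 48; the coefficient of h is -9 (from the two edges through V_2).
So -9·h + 48 = 2·64.5 = 129 ⇒ h = -9.

-9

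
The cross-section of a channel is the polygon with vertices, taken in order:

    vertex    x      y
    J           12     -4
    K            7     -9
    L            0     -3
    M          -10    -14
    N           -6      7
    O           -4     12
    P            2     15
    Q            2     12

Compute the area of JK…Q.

285.5

Apply the shoelace formula: 2A = Σ (x_i·y_{i+1} − x_{i+1}·y_i), indices taken mod 8.
Σ = (-80) + (-21) + (-30) + (-154) + (-44) + (-84) + (-6) + (-152) = -571
Area = |Σ|/2 = 285.5.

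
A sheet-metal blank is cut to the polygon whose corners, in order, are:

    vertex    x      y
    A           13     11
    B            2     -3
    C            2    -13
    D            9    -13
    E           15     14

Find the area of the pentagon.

A→B: (13)(-3) − (2)(11) = -61
B→C: (2)(-13) − (2)(-3) = -20
C→D: (2)(-13) − (9)(-13) = 91
D→E: (9)(14) − (15)(-13) = 321
E→A: (15)(11) − (13)(14) = -17
Σ = 314
Area = |Σ|/2 = 157.

157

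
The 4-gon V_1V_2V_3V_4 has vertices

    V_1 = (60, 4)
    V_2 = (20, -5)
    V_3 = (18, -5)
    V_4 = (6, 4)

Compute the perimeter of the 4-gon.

|V_1V_2| = √((-40)² + (-9)²) = √1681 = 41
|V_2V_3| = √((-2)² + (0)²) = √4 = 2
|V_3V_4| = √((-12)² + (9)²) = √225 = 15
|V_4V_1| = √((54)² + (0)²) = √2916 = 54
Perimeter = 41 + 2 + 15 + 54 = 112.

112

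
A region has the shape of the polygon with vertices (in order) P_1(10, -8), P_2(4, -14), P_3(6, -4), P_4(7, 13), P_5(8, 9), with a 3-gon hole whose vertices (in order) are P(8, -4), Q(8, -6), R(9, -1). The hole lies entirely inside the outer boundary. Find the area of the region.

63.5

Outer boundary:
Cross-terms: -108, 68, 106, -41, -154  ⇒  Σ = -129
Area = |Σ|/2 = 64.5.
Hole:
Σ = (-16) + (46) + (-28) = 2
Area = |Σ|/2 = 1.
Net area = 64.5 − 1 = 63.5.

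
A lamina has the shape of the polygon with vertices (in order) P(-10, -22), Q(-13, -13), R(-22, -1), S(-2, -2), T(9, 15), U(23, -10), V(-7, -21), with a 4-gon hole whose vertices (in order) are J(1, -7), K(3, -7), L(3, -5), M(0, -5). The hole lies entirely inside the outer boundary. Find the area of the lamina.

716.5

Outer boundary:
Cross-terms: -156, -273, 42, -12, -435, -553, -56  ⇒  Σ = -1443
Area = |Σ|/2 = 721.5.
Hole:
Apply the shoelace (surveyor's) formula: 2A = Σ (x_i·y_{i+1} − x_{i+1}·y_i), indices taken mod 4.
Cross-terms: 14, 6, -15, 5  ⇒  Σ = 10
Area = |Σ|/2 = 5.
Net area = 721.5 − 5 = 716.5.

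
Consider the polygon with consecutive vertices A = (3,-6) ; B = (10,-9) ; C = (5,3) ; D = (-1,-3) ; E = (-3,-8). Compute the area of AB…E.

Apply the shoelace (surveyor's) formula: 2A = Σ (x_i·y_{i+1} − x_{i+1}·y_i), indices taken mod 5.
Σ = (33) + (75) + (-12) + (-1) + (42) = 137
Area = |Σ|/2 = 68.5.

68.5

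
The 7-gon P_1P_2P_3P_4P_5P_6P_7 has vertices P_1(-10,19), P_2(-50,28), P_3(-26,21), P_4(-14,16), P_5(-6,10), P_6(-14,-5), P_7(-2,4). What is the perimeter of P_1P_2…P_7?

138

|P_1P_2| = √((-40)² + (9)²) = √1681 = 41
|P_2P_3| = √((24)² + (-7)²) = √625 = 25
|P_3P_4| = √((12)² + (-5)²) = √169 = 13
|P_4P_5| = √((8)² + (-6)²) = √100 = 10
|P_5P_6| = √((-8)² + (-15)²) = √289 = 17
|P_6P_7| = √((12)² + (9)²) = √225 = 15
|P_7P_1| = √((-8)² + (15)²) = √289 = 17
Perimeter = 41 + 25 + 13 + 10 + 17 + 15 + 17 = 138.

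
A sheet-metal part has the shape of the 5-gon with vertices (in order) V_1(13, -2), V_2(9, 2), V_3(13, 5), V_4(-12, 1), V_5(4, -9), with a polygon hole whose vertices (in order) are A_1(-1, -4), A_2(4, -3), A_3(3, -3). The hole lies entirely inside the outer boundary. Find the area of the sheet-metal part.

174

Outer boundary:
Σ = (44) + (19) + (73) + (104) + (109) = 349
Area = |Σ|/2 = 174.5.
Hole:
A_1→A_2: (-1)(-3) − (4)(-4) = 19
A_2→A_3: (4)(-3) − (3)(-3) = -3
A_3→A_1: (3)(-4) − (-1)(-3) = -15
Σ = 1
Area = |Σ|/2 = 0.5.
Net area = 174.5 − 0.5 = 174.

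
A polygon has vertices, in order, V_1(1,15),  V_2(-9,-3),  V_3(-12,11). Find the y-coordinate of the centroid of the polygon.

23/3

Apply the shoelace (surveyor's) formula. First the cross-terms c_i = x_i·y_{i+1} − x_{i+1}·y_i:
  132, -135, -191  ⇒  2A = -194, A = -97.
Then Σ (y_i + y_{i+1})·c_i = -4462, so ȳ = -4462 / (6·(-97)) = 23/3.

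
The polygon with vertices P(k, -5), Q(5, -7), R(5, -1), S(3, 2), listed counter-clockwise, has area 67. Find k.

-9

Write out the shoelace sum; only the two edges meeting at P involve k:
2·Area = [(3·(-5) − k·2) + (k·(-7) − 5·(-5))] + 43
       = -9·k + 53 = 134
⇒ k = -9.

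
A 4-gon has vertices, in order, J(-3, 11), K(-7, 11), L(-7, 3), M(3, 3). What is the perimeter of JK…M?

|JK| = √((-4)² + (0)²) = √16 = 4
|KL| = √((0)² + (-8)²) = √64 = 8
|LM| = √((10)² + (0)²) = √100 = 10
|MJ| = √((-6)² + (8)²) = √100 = 10
Perimeter = 4 + 8 + 10 + 10 = 32.

32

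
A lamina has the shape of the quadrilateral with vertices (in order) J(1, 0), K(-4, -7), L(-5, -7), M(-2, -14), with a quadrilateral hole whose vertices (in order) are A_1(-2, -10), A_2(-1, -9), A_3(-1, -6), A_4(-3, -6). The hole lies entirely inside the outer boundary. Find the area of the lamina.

22.5

Outer boundary:
Σ = (-7) + (-7) + (56) + (14) = 56
Area = |Σ|/2 = 28.
Hole:
Apply the shoelace (surveyor's) formula: 2A = Σ (x_i·y_{i+1} − x_{i+1}·y_i), indices taken mod 4.
Σ = (8) + (-3) + (-12) + (18) = 11
Area = |Σ|/2 = 5.5.
Net area = 28 − 5.5 = 22.5.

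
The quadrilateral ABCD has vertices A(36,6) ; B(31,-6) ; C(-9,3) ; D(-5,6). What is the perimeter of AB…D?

|AB| = √((-5)² + (-12)²) = √169 = 13
|BC| = √((-40)² + (9)²) = √1681 = 41
|CD| = √((4)² + (3)²) = √25 = 5
|DA| = √((41)² + (0)²) = √1681 = 41
Perimeter = 13 + 41 + 5 + 41 = 100.

100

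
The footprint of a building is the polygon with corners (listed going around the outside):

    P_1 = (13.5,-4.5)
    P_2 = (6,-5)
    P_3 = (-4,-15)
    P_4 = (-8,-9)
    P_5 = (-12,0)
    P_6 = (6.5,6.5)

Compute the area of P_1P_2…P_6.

268.75

Apply Gauss's area formula: 2A = Σ (x_i·y_{i+1} − x_{i+1}·y_i), indices taken mod 6.
Σ = (-40.5) + (-110) + (-84) + (-108) + (-78) + (-117) = -537.5
Area = |Σ|/2 = 268.75.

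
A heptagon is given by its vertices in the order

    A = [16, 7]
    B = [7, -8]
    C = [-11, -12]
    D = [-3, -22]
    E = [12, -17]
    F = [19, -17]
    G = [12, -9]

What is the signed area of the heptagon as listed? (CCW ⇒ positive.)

276

Σ = (-177) + (-172) + (206) + (315) + (119) + (33) + (228) = 552
Signed area = Σ/2 = 276 (positive ⇒ counter-clockwise traversal).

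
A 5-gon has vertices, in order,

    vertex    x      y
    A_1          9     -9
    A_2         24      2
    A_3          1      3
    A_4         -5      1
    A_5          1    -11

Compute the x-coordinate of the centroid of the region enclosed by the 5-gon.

7.25

Apply Gauss's area formula. First the cross-terms c_i = x_i·y_{i+1} − x_{i+1}·y_i:
  234, 70, 16, 54, 90  ⇒  2A = 464, A = 232.
Then Σ (x_i + x_{i+1})·c_i = 10092, so x̄ = 10092 / (6·232) = 7.25.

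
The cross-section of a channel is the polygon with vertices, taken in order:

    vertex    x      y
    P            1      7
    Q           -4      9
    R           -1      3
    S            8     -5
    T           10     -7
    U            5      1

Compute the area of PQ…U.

44

Apply the surveyor's formula: 2A = Σ (x_i·y_{i+1} − x_{i+1}·y_i), indices taken mod 6.
Σ = (37) + (-3) + (-19) + (-6) + (45) + (34) = 88
Area = |Σ|/2 = 44.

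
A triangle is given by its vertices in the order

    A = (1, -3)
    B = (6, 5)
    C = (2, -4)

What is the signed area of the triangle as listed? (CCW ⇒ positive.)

Apply the surveyor's formula: 2A = Σ (x_i·y_{i+1} − x_{i+1}·y_i), indices taken mod 3.
A→B: (1)(5) − (6)(-3) = 23
B→C: (6)(-4) − (2)(5) = -34
C→A: (2)(-3) − (1)(-4) = -2
Σ = -13
Signed area = Σ/2 = -6.5 (negative ⇒ clockwise traversal).

-6.5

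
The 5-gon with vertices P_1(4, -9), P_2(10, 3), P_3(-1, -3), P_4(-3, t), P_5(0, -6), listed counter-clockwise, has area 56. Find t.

-4

Write out the shoelace sum; only the two edges meeting at P_4 involve t:
2·Area = [((-1)·t − (-3)·(-3)) + ((-3)·(-6) − 0·t)] + 99
       = -1·t + 108 = 112
⇒ t = -4.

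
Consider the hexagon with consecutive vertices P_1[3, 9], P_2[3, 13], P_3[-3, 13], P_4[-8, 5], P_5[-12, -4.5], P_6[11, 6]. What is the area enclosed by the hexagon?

166.75

Apply the shoelace (surveyor's) formula: 2A = Σ (x_i·y_{i+1} − x_{i+1}·y_i), indices taken mod 6.
Cross-terms: 12, 78, 89, 96, -22.5, 81  ⇒  Σ = 333.5
Area = |Σ|/2 = 166.75.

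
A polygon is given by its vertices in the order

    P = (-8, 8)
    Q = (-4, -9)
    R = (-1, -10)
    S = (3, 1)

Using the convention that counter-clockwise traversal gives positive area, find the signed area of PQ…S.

Apply the shoelace formula: 2A = Σ (x_i·y_{i+1} − x_{i+1}·y_i), indices taken mod 4.
P→Q: (-8)(-9) − (-4)(8) = 104
Q→R: (-4)(-10) − (-1)(-9) = 31
R→S: (-1)(1) − (3)(-10) = 29
S→P: (3)(8) − (-8)(1) = 32
Σ = 196
Signed area = Σ/2 = 98 (positive ⇒ counter-clockwise traversal).

98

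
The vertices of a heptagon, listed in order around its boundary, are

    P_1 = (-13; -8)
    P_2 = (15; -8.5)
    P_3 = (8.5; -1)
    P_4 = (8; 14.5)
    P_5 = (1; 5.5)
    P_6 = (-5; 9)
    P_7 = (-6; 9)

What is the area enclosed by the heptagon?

329.5

Σ = (230.5) + (57.25) + (131.25) + (29.5) + (36.5) + (9) + (165) = 659
Area = |Σ|/2 = 329.5.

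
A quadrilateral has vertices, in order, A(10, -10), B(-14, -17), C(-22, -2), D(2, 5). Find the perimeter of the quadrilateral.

|AB| = √((-24)² + (-7)²) = √625 = 25
|BC| = √((-8)² + (15)²) = √289 = 17
|CD| = √((24)² + (7)²) = √625 = 25
|DA| = √((8)² + (-15)²) = √289 = 17
Perimeter = 25 + 17 + 25 + 17 = 84.

84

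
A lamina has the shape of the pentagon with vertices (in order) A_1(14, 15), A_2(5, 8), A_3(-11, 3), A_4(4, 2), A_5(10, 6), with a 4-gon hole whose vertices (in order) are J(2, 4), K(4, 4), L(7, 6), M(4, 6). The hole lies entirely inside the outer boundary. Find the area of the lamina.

Outer boundary:
Σ = (37) + (103) + (-34) + (4) + (66) = 176
Area = |Σ|/2 = 88.
Hole:
Apply the shoelace formula: 2A = Σ (x_i·y_{i+1} − x_{i+1}·y_i), indices taken mod 4.
J→K: (2)(4) − (4)(4) = -8
K→L: (4)(6) − (7)(4) = -4
L→M: (7)(6) − (4)(6) = 18
M→J: (4)(4) − (2)(6) = 4
Σ = 10
Area = |Σ|/2 = 5.
Net area = 88 − 5 = 83.

83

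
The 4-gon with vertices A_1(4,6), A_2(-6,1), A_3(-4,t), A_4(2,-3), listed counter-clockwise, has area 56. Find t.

-4

Write out the shoelace sum; only the two edges meeting at A_3 involve t:
2·Area = [((-6)·t − (-4)·1) + ((-4)·(-3) − 2·t)] + 64
       = -8·t + 80 = 112
⇒ t = -4.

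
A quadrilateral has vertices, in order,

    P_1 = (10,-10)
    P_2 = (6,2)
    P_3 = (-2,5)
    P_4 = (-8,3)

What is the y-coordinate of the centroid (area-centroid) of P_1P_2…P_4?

Apply Gauss's area formula. First the cross-terms c_i = x_i·y_{i+1} − x_{i+1}·y_i:
  80, 34, 34, 50  ⇒  2A = 198, A = 99.
Then Σ (y_i + y_{i+1})·c_i = -480, so ȳ = -480 / (6·99) = -80/99.

-80/99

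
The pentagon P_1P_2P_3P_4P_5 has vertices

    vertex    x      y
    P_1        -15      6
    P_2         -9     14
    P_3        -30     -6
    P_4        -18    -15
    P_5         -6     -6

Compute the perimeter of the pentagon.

84

|P_1P_2| = √((6)² + (8)²) = √100 = 10
|P_2P_3| = √((-21)² + (-20)²) = √841 = 29
|P_3P_4| = √((12)² + (-9)²) = √225 = 15
|P_4P_5| = √((12)² + (9)²) = √225 = 15
|P_5P_1| = √((-9)² + (12)²) = √225 = 15
Perimeter = 10 + 29 + 15 + 15 + 15 = 84.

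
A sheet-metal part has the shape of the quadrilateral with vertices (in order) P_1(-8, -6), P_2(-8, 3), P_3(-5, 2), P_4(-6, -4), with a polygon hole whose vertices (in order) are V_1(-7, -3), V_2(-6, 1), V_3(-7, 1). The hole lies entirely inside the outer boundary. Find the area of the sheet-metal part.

Outer boundary:
Apply the shoelace formula: 2A = Σ (x_i·y_{i+1} − x_{i+1}·y_i), indices taken mod 4.
Cross-terms: -72, -1, 32, 4  ⇒  Σ = -37
Area = |Σ|/2 = 18.5.
Hole:
Apply the shoelace formula: 2A = Σ (x_i·y_{i+1} − x_{i+1}·y_i), indices taken mod 3.
V_1→V_2: (-7)(1) − (-6)(-3) = -25
V_2→V_3: (-6)(1) − (-7)(1) = 1
V_3→V_1: (-7)(-3) − (-7)(1) = 28
Σ = 4
Area = |Σ|/2 = 2.
Net area = 18.5 − 2 = 16.5.

16.5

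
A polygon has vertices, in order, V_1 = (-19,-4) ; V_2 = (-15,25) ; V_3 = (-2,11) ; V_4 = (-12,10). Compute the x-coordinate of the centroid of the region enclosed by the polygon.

-3733/300

Apply Gauss's area formula. First the cross-terms c_i = x_i·y_{i+1} − x_{i+1}·y_i:
  -535, -115, 112, 238  ⇒  2A = -300, A = -150.
Then Σ (x_i + x_{i+1})·c_i = 11199, so x̄ = 11199 / (6·(-150)) = -3733/300.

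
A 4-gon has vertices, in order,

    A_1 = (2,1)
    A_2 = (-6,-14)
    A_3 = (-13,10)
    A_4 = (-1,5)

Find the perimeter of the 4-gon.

60

|A_1A_2| = √((-8)² + (-15)²) = √289 = 17
|A_2A_3| = √((-7)² + (24)²) = √625 = 25
|A_3A_4| = √((12)² + (-5)²) = √169 = 13
|A_4A_1| = √((3)² + (-4)²) = √25 = 5
Perimeter = 17 + 25 + 13 + 5 = 60.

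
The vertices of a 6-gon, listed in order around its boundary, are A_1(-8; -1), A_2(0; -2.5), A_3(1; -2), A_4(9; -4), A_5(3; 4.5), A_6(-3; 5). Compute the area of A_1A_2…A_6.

Apply Gauss's area formula: 2A = Σ (x_i·y_{i+1} − x_{i+1}·y_i), indices taken mod 6.
Σ = (20) + (2.5) + (14) + (52.5) + (28.5) + (43) = 160.5
Area = |Σ|/2 = 80.25.

80.25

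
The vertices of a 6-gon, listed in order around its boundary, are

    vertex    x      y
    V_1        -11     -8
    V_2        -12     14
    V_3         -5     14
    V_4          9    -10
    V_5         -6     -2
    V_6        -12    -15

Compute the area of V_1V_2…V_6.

Apply the shoelace formula: 2A = Σ (x_i·y_{i+1} − x_{i+1}·y_i), indices taken mod 6.
Σ = (-250) + (-98) + (-76) + (-78) + (66) + (-69) = -505
Area = |Σ|/2 = 252.5.

252.5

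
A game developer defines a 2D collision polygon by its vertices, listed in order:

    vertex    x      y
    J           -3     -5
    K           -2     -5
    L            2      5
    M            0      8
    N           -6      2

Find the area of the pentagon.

52.5

Apply the shoelace (surveyor's) formula: 2A = Σ (x_i·y_{i+1} − x_{i+1}·y_i), indices taken mod 5.
Σ = (5) + (0) + (16) + (48) + (36) = 105
Area = |Σ|/2 = 52.5.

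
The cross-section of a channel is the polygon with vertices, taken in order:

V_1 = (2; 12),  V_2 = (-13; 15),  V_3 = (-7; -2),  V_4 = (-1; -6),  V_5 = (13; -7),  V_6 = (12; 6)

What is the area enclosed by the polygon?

Σ = (186) + (131) + (40) + (85) + (162) + (132) = 736
Area = |Σ|/2 = 368.

368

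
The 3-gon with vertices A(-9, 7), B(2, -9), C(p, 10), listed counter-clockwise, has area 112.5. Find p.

The doubled signed area Σ (x_i y_{i+1} − x_{i+1} y_i) is linear in p.
With p=0 it equals 177; the coefficient of p is 16 (from the two edges through C).
So 16·p + 177 = 2·112.5 = 225 ⇒ p = 3.

3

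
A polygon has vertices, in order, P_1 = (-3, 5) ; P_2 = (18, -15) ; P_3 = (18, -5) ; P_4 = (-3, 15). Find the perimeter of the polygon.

78

|P_1P_2| = √((21)² + (-20)²) = √841 = 29
|P_2P_3| = √((0)² + (10)²) = √100 = 10
|P_3P_4| = √((-21)² + (20)²) = √841 = 29
|P_4P_1| = √((0)² + (-10)²) = √100 = 10
Perimeter = 29 + 10 + 29 + 10 = 78.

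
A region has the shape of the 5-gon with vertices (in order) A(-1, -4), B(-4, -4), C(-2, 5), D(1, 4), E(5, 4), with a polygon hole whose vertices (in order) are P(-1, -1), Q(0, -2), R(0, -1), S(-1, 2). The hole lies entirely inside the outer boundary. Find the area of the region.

40.5

Outer boundary:
Σ = (-12) + (-28) + (-13) + (-16) + (-16) = -85
Area = |Σ|/2 = 42.5.
Hole:
Σ = (2) + (0) + (-1) + (3) = 4
Area = |Σ|/2 = 2.
Net area = 42.5 − 2 = 40.5.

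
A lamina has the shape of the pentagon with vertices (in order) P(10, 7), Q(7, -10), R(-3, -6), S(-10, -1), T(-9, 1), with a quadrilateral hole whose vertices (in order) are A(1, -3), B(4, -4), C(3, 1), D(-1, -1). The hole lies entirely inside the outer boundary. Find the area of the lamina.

172

Outer boundary:
Cross-terms: -149, -72, -57, -19, -73  ⇒  Σ = -370
Area = |Σ|/2 = 185.
Hole:
Cross-terms: 8, 16, -2, 4  ⇒  Σ = 26
Area = |Σ|/2 = 13.
Net area = 185 − 13 = 172.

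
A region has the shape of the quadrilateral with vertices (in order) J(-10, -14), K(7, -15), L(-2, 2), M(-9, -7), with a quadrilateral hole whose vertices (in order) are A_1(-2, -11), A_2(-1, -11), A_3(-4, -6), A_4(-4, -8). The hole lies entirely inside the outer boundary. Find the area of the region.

Outer boundary:
Apply the surveyor's formula: 2A = Σ (x_i·y_{i+1} − x_{i+1}·y_i), indices taken mod 4.
J→K: (-10)(-15) − (7)(-14) = 248
K→L: (7)(2) − (-2)(-15) = -16
L→M: (-2)(-7) − (-9)(2) = 32
M→J: (-9)(-14) − (-10)(-7) = 56
Σ = 320
Area = |Σ|/2 = 160.
Hole:
Σ = (11) + (-38) + (8) + (28) = 9
Area = |Σ|/2 = 4.5.
Net area = 160 − 4.5 = 155.5.

155.5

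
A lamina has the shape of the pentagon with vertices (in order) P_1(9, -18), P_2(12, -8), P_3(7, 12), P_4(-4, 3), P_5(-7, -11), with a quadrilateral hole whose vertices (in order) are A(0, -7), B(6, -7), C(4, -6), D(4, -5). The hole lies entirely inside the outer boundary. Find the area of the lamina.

Outer boundary:
P_1→P_2: (9)(-8) − (12)(-18) = 144
P_2→P_3: (12)(12) − (7)(-8) = 200
P_3→P_4: (7)(3) − (-4)(12) = 69
P_4→P_5: (-4)(-11) − (-7)(3) = 65
P_5→P_1: (-7)(-18) − (9)(-11) = 225
Σ = 703
Area = |Σ|/2 = 351.5.
Hole:
Apply the shoelace (surveyor's) formula: 2A = Σ (x_i·y_{i+1} − x_{i+1}·y_i), indices taken mod 4.
A→B: (0)(-7) − (6)(-7) = 42
B→C: (6)(-6) − (4)(-7) = -8
C→D: (4)(-5) − (4)(-6) = 4
D→A: (4)(-7) − (0)(-5) = -28
Σ = 10
Area = |Σ|/2 = 5.
Net area = 351.5 − 5 = 346.5.

346.5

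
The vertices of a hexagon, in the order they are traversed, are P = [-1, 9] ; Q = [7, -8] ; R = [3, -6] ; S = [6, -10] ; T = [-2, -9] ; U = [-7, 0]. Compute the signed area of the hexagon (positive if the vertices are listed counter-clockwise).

-133.5

Apply the surveyor's formula: 2A = Σ (x_i·y_{i+1} − x_{i+1}·y_i), indices taken mod 6.
Σ = (-55) + (-18) + (6) + (-74) + (-63) + (-63) = -267
Signed area = Σ/2 = -133.5 (negative ⇒ clockwise traversal).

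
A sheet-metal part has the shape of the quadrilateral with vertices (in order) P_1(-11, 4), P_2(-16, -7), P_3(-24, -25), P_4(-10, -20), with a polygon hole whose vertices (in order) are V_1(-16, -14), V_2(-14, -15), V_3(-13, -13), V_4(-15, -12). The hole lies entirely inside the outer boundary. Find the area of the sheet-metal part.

166.5

Outer boundary:
Σ = (141) + (232) + (230) + (-260) = 343
Area = |Σ|/2 = 171.5.
Hole:
Apply the shoelace (surveyor's) formula: 2A = Σ (x_i·y_{i+1} − x_{i+1}·y_i), indices taken mod 4.
Cross-terms: 44, -13, -39, 18  ⇒  Σ = 10
Area = |Σ|/2 = 5.
Net area = 171.5 − 5 = 166.5.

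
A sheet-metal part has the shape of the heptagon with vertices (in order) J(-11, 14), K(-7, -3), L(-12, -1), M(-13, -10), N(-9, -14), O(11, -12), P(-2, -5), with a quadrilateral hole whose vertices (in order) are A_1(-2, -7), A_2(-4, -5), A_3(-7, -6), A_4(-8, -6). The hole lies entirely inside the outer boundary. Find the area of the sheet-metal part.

196

Outer boundary:
Apply the shoelace formula: 2A = Σ (x_i·y_{i+1} − x_{i+1}·y_i), indices taken mod 7.
Cross-terms: 131, -29, 107, 92, 262, -79, -83  ⇒  Σ = 401
Area = |Σ|/2 = 200.5.
Hole:
Apply the surveyor's formula: 2A = Σ (x_i·y_{i+1} − x_{i+1}·y_i), indices taken mod 4.
Σ = (-18) + (-11) + (-6) + (44) = 9
Area = |Σ|/2 = 4.5.
Net area = 200.5 − 4.5 = 196.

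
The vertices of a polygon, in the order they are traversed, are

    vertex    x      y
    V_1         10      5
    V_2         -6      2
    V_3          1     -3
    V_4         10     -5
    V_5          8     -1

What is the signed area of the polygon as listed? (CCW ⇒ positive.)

Apply the surveyor's formula: 2A = Σ (x_i·y_{i+1} − x_{i+1}·y_i), indices taken mod 5.
V_1→V_2: (10)(2) − (-6)(5) = 50
V_2→V_3: (-6)(-3) − (1)(2) = 16
V_3→V_4: (1)(-5) − (10)(-3) = 25
V_4→V_5: (10)(-1) − (8)(-5) = 30
V_5→V_1: (8)(5) − (10)(-1) = 50
Σ = 171
Signed area = Σ/2 = 85.5 (positive ⇒ counter-clockwise traversal).

85.5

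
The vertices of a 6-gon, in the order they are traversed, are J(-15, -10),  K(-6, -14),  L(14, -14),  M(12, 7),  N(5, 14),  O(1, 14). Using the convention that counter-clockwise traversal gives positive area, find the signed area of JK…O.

Apply the surveyor's formula: 2A = Σ (x_i·y_{i+1} − x_{i+1}·y_i), indices taken mod 6.
J→K: (-15)(-14) − (-6)(-10) = 150
K→L: (-6)(-14) − (14)(-14) = 280
L→M: (14)(7) − (12)(-14) = 266
M→N: (12)(14) − (5)(7) = 133
N→O: (5)(14) − (1)(14) = 56
O→J: (1)(-10) − (-15)(14) = 200
Σ = 1085
Signed area = Σ/2 = 542.5 (positive ⇒ counter-clockwise traversal).

542.5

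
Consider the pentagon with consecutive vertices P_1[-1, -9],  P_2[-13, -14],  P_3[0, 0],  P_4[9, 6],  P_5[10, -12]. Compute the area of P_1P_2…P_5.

186.5

Σ = (-103) + (0) + (0) + (-168) + (-102) = -373
Area = |Σ|/2 = 186.5.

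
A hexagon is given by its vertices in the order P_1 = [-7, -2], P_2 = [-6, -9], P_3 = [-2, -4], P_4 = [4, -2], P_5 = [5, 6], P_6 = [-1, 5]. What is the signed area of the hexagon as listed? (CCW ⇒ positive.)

Apply the shoelace formula: 2A = Σ (x_i·y_{i+1} − x_{i+1}·y_i), indices taken mod 6.
P_1→P_2: (-7)(-9) − (-6)(-2) = 51
P_2→P_3: (-6)(-4) − (-2)(-9) = 6
P_3→P_4: (-2)(-2) − (4)(-4) = 20
P_4→P_5: (4)(6) − (5)(-2) = 34
P_5→P_6: (5)(5) − (-1)(6) = 31
P_6→P_1: (-1)(-2) − (-7)(5) = 37
Σ = 179
Signed area = Σ/2 = 89.5 (positive ⇒ counter-clockwise traversal).

89.5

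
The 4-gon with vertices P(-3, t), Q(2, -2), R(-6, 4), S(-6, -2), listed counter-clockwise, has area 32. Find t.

Write out the shoelace sum; only the two edges meeting at P involve t:
2·Area = [((-6)·t − (-3)·(-2)) + ((-3)·(-2) − 2·t)] + 32
       = -8·t + 32 = 64
⇒ t = -4.

-4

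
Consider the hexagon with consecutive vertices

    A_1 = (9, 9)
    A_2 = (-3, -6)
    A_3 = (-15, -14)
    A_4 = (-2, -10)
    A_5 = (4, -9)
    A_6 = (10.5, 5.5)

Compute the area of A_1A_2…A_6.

Apply Gauss's area formula: 2A = Σ (x_i·y_{i+1} − x_{i+1}·y_i), indices taken mod 6.
Σ = (-27) + (-48) + (122) + (58) + (116.5) + (45) = 266.5
Area = |Σ|/2 = 133.25.

133.25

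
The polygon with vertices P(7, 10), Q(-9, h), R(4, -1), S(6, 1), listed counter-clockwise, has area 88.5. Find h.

5

Write out the shoelace sum; only the two edges meeting at Q involve h:
2·Area = [(7·h − (-9)·10) + ((-9)·(-1) − 4·h)] + 63
       = 3·h + 162 = 177
⇒ h = 5.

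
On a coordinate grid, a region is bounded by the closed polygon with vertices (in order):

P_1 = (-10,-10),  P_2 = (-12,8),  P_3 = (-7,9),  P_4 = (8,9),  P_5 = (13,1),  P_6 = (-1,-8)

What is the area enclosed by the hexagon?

Σ = (-200) + (-52) + (-135) + (-109) + (-103) + (-70) = -669
Area = |Σ|/2 = 334.5.

334.5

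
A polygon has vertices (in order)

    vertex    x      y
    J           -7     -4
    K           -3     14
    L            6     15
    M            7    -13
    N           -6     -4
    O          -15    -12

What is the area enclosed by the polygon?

270

Apply the shoelace formula: 2A = Σ (x_i·y_{i+1} − x_{i+1}·y_i), indices taken mod 6.
Σ = (-110) + (-129) + (-183) + (-106) + (12) + (-24) = -540
Area = |Σ|/2 = 270.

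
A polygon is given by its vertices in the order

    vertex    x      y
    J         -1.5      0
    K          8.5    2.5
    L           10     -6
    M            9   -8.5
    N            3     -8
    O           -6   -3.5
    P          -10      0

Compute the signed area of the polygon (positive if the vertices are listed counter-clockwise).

Apply Gauss's area formula: 2A = Σ (x_i·y_{i+1} − x_{i+1}·y_i), indices taken mod 7.
Cross-terms: -3.75, -76, -31, -46.5, -58.5, -35, 0  ⇒  Σ = -250.75
Signed area = Σ/2 = -125.375 (negative ⇒ clockwise traversal).

-125.375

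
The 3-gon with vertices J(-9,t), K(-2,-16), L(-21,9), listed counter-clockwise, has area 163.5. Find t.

The doubled signed area Σ (x_i y_{i+1} − x_{i+1} y_i) is linear in t.
With t=0 it equals -129; the coefficient of t is -19 (from the two edges through J).
So -19·t + -129 = 2·163.5 = 327 ⇒ t = -24.

-24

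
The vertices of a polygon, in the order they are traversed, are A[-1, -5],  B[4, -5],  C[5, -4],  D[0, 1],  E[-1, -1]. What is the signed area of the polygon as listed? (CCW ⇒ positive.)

Cross-terms: 25, 9, 5, 1, 4  ⇒  Σ = 44
Signed area = Σ/2 = 22 (positive ⇒ counter-clockwise traversal).

22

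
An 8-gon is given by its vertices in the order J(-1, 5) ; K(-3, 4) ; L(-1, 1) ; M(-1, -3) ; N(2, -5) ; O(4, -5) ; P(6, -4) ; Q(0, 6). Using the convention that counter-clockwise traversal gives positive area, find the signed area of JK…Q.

Σ = (11) + (1) + (4) + (11) + (10) + (14) + (36) + (6) = 93
Signed area = Σ/2 = 46.5 (positive ⇒ counter-clockwise traversal).

46.5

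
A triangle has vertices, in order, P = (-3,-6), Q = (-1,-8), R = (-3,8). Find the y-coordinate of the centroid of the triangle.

-2

Apply the shoelace formula. First the cross-terms c_i = x_i·y_{i+1} − x_{i+1}·y_i:
  18, -32, 42  ⇒  2A = 28, A = 14.
Then Σ (y_i + y_{i+1})·c_i = -168, so ȳ = -168 / (6·14) = -2.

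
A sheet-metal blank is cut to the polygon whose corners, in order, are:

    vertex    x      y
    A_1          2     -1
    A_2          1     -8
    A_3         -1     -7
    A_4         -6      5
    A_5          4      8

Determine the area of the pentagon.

Apply the shoelace formula: 2A = Σ (x_i·y_{i+1} − x_{i+1}·y_i), indices taken mod 5.
Σ = (-15) + (-15) + (-47) + (-68) + (-20) = -165
Area = |Σ|/2 = 82.5.

82.5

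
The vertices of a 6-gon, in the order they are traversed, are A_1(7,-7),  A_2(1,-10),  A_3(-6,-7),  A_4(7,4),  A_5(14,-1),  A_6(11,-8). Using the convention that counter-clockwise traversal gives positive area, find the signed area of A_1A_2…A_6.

-145

Σ = (-63) + (-67) + (25) + (-63) + (-101) + (-21) = -290
Signed area = Σ/2 = -145 (negative ⇒ clockwise traversal).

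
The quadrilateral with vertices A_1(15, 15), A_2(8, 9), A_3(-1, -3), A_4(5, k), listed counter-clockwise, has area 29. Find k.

2

Write out the shoelace sum; only the two edges meeting at A_4 involve k:
2·Area = [((-1)·k − 5·(-3)) + (5·15 − 15·k)] + 0
       = -16·k + 90 = 58
⇒ k = 2.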